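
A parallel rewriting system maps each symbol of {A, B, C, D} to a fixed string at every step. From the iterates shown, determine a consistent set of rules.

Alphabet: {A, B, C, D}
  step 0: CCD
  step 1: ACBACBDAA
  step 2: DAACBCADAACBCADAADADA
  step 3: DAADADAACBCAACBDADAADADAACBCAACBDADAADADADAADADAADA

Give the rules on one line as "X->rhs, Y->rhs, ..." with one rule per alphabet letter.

A->DA, B->CA, C->ACB, D->DAA

  step 2 ⇒ step 3: DAACBCADAACBCADAADADA ⇒ DAA·DA·DA·ACB·CA·ACB·DA·DAA·DA·DA·ACB·CA·ACB·DA·DAA·DA·DA·DAA·DA·DAA·DA
    A ↦ DA
    B ↦ CA
    C ↦ ACB
    D ↦ DAA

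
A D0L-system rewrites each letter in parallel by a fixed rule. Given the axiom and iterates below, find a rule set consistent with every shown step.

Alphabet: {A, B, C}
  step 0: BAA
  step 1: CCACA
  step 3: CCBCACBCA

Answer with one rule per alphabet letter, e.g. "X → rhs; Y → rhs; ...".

A->CA, B->C, C->B

  step 0 ⇒ step 1: BAA ⇒ C·CA·CA
    A ↦ CA
    B ↦ C
    C ↦ B  (constrained at step 1)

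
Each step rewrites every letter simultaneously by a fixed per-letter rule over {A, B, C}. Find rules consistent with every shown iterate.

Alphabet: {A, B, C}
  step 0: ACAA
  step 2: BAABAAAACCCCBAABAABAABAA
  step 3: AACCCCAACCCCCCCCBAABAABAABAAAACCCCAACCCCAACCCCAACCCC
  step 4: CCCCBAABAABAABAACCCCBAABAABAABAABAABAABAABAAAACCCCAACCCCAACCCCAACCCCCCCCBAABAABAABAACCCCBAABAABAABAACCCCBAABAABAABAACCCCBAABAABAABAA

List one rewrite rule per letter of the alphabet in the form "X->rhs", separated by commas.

A->CC, B->AA, C->BAA

  step 3 ⇒ step 4: AACCCCAACCCCCCCCBAABAABAABAAAACCCCAACCCCAACCCCAACCCC ⇒ CC·CC·BAA·BAA·BAA·BAA·CC·CC·BAA·BAA·BAA·BAA·BAA·BAA·BAA·BAA·AA·CC·CC·AA·CC·CC·AA·CC·CC·AA·CC·CC·CC·CC·BAA·BAA·BAA·BAA·CC·CC·BAA·BAA·BAA·BAA·CC·CC·BAA·BAA·BAA·BAA·CC·CC·BAA·BAA·BAA·BAA
    A ↦ CC
    B ↦ AA
    C ↦ BAA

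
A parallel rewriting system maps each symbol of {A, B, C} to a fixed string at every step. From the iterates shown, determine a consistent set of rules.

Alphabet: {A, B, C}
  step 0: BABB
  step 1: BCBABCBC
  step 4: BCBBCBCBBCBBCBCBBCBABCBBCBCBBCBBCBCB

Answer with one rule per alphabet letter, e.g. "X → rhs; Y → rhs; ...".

A->BA, B->BC, C->B

  step 0 ⇒ step 1: BABB ⇒ BC·BA·BC·BC
    A ↦ BA
    B ↦ BC
    C ↦ B  (constrained at step 1)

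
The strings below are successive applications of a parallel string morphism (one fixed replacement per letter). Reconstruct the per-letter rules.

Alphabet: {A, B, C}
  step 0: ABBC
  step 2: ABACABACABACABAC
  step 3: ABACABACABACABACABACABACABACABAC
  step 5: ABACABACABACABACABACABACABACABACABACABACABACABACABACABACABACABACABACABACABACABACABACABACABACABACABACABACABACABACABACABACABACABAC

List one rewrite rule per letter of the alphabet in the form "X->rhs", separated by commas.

A->AB, B->AC, C->AC

  step 2 ⇒ step 3: ABACABACABACABAC ⇒ AB·AC·AB·AC·AB·AC·AB·AC·AB·AC·AB·AC·AB·AC·AB·AC
    A ↦ AB
    B ↦ AC
    C ↦ AC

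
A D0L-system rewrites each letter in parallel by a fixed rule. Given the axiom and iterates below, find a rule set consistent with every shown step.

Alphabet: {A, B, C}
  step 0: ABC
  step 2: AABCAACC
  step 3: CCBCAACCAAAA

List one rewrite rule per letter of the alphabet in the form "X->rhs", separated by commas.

  step 2 ⇒ step 3: AABCAACC ⇒ C·C·BC·AA·C·C·AA·AA
    A ↦ C
    B ↦ BC
    C ↦ AA

A->C, B->BC, C->AA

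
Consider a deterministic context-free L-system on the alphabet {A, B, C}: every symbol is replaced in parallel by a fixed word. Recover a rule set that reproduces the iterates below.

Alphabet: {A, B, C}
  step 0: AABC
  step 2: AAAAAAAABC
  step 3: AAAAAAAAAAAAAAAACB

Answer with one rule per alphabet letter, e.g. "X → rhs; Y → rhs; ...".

A->AA, B->C, C->B

  step 2 ⇒ step 3: AAAAAAAABC ⇒ AA·AA·AA·AA·AA·AA·AA·AA·C·B
    A ↦ AA
    B ↦ C
    C ↦ B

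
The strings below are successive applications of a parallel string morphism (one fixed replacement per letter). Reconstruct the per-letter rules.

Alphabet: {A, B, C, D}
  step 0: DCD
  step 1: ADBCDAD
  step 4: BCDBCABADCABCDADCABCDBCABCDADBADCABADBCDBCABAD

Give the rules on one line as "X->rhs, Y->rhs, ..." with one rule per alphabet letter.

A->B, B->CA, C->BCD, D->AD

  step 0 ⇒ step 1: DCD ⇒ AD·BCD·AD
    C ↦ BCD
    D ↦ AD
    A ↦ B  (constrained at step 1)
    B ↦ CA  (constrained at step 1)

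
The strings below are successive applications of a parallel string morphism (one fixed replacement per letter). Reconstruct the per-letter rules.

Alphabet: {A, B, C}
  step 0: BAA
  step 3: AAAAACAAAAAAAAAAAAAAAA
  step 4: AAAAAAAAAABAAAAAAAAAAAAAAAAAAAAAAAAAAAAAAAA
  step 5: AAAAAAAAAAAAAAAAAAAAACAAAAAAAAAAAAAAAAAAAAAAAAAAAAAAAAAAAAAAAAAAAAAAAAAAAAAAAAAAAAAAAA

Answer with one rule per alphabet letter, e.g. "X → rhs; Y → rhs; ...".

  step 4 ⇒ step 5: AAAAAAAAAABAAAAAAAAAAAAAAAAAAAAAAAAAAAAAAAA ⇒ AA·AA·AA·AA·AA·AA·AA·AA·AA·AA·AC·AA·AA·AA·AA·AA·AA·AA·AA·AA·AA·AA·AA·AA·AA·AA·AA·AA·AA·AA·AA·AA·AA·AA·AA·AA·AA·AA·AA·AA·AA·AA·AA
    A ↦ AA
    B ↦ AC
  step 3 ⇒ step 4: AAAAACAAAAAAAAAAAAAAAA ⇒ AA·AA·AA·AA·AA·B·AA·AA·AA·AA·AA·AA·AA·AA·AA·AA·AA·AA·AA·AA·AA·AA
    C ↦ B

A->AA, B->AC, C->B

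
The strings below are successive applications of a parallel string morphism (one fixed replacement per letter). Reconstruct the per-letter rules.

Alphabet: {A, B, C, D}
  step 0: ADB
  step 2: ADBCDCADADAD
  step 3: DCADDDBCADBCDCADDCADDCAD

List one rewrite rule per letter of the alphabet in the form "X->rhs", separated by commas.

A->DC, B->DD, C->BC, D->AD

  step 2 ⇒ step 3: ADBCDCADADAD ⇒ DC·AD·DD·BC·AD·BC·DC·AD·DC·AD·DC·AD
    A ↦ DC
    B ↦ DD
    C ↦ BC
    D ↦ AD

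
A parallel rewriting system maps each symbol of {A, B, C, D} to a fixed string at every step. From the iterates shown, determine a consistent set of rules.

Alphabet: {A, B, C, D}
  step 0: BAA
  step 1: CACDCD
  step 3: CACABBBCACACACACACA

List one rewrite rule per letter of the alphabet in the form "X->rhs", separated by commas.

  step 0 ⇒ step 1: BAA ⇒ CA·CD·CD
    A ↦ CD
    B ↦ CA
    C ↦ BB  (constrained at step 1)
    D ↦ B  (constrained at step 1)

A->CD, B->CA, C->BB, D->B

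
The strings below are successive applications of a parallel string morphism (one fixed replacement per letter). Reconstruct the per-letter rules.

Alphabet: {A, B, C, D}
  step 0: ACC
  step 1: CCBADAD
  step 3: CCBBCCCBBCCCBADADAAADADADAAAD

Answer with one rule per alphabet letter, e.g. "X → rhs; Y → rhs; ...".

  step 0 ⇒ step 1: ACC ⇒ CCB·AD·AD
    A ↦ CCB
    C ↦ AD
    B ↦ A  (constrained at step 1)
    D ↦ BC  (constrained at step 1)

A->CCB, B->A, C->AD, D->BC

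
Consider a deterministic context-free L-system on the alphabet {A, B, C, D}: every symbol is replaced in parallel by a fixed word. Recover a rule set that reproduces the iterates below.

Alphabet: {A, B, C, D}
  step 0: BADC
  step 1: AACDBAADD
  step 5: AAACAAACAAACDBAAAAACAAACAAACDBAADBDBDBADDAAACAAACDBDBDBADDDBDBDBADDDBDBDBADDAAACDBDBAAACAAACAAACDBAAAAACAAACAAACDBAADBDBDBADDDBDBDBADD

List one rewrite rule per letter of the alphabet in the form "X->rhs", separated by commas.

A->DB, B->AAC, C->ADD, D->A

  step 0 ⇒ step 1: BADC ⇒ AAC·DB·A·ADD
    A ↦ DB
    B ↦ AAC
    C ↦ ADD
    D ↦ A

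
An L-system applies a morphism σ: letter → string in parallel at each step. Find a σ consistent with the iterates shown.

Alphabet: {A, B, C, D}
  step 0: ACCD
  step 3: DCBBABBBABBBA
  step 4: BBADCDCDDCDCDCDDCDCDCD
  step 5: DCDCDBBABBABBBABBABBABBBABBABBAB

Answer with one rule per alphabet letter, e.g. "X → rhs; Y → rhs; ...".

  step 4 ⇒ step 5: BBADCDCDDCDCDCDDCDCDCD ⇒ DC·DC·D·B·BA·B·BA·B·B·BA·B·BA·B·BA·B·B·BA·B·BA·B·BA·B
    A ↦ D
    B ↦ DC
    C ↦ BA
    D ↦ B

A->D, B->DC, C->BA, D->B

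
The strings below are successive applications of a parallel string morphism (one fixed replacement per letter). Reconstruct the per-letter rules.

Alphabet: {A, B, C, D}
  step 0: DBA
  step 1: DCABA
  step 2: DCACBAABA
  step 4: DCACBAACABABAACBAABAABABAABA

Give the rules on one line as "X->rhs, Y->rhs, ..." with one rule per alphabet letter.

  step 1 ⇒ step 2: DCABA ⇒ DC·AC·BA·A·BA
    A ↦ BA
    B ↦ A
    C ↦ AC
    D ↦ DC

A->BA, B->A, C->AC, D->DC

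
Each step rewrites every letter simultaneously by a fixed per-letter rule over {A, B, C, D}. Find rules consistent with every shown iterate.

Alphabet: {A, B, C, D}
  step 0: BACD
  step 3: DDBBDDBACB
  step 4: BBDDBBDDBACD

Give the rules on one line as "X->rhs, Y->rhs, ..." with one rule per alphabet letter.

  step 3 ⇒ step 4: DDBBDDBACB ⇒ B·B·D·D·B·B·D·DB·AC·D
    A ↦ DB
    B ↦ D
    C ↦ AC
    D ↦ B

A->DB, B->D, C->AC, D->B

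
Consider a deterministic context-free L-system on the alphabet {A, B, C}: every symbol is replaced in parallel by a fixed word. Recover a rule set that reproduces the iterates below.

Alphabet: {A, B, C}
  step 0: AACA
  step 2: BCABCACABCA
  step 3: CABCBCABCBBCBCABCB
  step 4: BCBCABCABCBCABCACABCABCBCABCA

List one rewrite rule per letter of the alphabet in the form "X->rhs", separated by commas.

A->CB, B->CA, C->B

  step 3 ⇒ step 4: CABCBCABCBBCBCABCB ⇒ B·CB·CA·B·CA·B·CB·CA·B·CA·CA·B·CA·B·CB·CA·B·CA
    A ↦ CB
    B ↦ CA
    C ↦ B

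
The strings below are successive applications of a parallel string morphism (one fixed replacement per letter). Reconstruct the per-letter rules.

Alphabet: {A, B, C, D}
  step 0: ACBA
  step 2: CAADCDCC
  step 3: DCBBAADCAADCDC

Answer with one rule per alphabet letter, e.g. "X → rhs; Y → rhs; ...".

A->B, B->C, C->DC, D->AA

  step 2 ⇒ step 3: CAADCDCC ⇒ DC·B·B·AA·DC·AA·DC·DC
    A ↦ B
    C ↦ DC
    D ↦ AA
    B ↦ C  (constrained at step 0)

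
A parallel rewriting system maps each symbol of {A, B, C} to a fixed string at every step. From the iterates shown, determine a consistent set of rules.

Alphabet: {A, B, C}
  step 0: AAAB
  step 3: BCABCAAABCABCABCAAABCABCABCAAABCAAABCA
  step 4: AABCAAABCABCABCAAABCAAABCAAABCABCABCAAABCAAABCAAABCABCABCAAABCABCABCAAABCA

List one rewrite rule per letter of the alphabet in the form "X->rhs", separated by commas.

  step 3 ⇒ step 4: BCABCAAABCABCABCAAABCABCABCAAABCAAABCA ⇒ A·A·BCA·A·A·BCA·BCA·BCA·A·A·BCA·A·A·BCA·A·A·BCA·BCA·BCA·A·A·BCA·A·A·BCA·A·A·BCA·BCA·BCA·A·A·BCA·BCA·BCA·A·A·BCA
    A ↦ BCA
    B ↦ A
    C ↦ A

A->BCA, B->A, C->A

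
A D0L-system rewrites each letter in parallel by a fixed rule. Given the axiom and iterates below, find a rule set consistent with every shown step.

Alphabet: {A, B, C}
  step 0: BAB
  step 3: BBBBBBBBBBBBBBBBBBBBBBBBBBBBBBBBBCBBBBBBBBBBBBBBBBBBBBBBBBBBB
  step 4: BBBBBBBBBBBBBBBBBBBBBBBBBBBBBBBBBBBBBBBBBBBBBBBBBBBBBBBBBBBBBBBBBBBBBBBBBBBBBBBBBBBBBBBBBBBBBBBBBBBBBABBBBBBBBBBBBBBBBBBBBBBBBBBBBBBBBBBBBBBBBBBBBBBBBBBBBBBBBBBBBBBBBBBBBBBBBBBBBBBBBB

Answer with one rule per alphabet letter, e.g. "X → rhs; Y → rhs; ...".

  step 3 ⇒ step 4: BBBBBBBBBBBBBBBBBBBBBBBBBBBBBBBBBCBBBBBBBBBBBBBBBBBBBBBBBBBBB ⇒ BBB·BBB·BBB·BBB·BBB·BBB·BBB·BBB·BBB·BBB·BBB·BBB·BBB·BBB·BBB·BBB·BBB·BBB·BBB·BBB·BBB·BBB·BBB·BBB·BBB·BBB·BBB·BBB·BBB·BBB·BBB·BBB·BBB·BBA·BBB·BBB·BBB·BBB·BBB·BBB·BBB·BBB·BBB·BBB·BBB·BBB·BBB·BBB·BBB·BBB·BBB·BBB·BBB·BBB·BBB·BBB·BBB·BBB·BBB·BBB·BBB
    B ↦ BBB
    C ↦ BBA
    A ↦ C  (constrained at step 0)

A->C, B->BBB, C->BBA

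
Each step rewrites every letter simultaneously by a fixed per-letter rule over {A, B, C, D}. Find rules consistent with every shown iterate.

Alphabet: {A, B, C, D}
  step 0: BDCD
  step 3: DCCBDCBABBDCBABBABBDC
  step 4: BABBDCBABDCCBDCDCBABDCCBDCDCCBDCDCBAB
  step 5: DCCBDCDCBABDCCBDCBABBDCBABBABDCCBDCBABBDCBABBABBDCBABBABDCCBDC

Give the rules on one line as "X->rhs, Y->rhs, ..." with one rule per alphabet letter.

  step 4 ⇒ step 5: BABBDCBABDCCBDCDCBABDCCBDCDCCBDCDCBAB ⇒ DC·CB·DC·DC·BA·B·DC·CB·DC·BA·B·B·DC·BA·B·BA·B·DC·CB·DC·BA·B·B·DC·BA·B·BA·B·B·DC·BA·B·BA·B·DC·CB·DC
    A ↦ CB
    B ↦ DC
    C ↦ B
    D ↦ BA

A->CB, B->DC, C->B, D->BA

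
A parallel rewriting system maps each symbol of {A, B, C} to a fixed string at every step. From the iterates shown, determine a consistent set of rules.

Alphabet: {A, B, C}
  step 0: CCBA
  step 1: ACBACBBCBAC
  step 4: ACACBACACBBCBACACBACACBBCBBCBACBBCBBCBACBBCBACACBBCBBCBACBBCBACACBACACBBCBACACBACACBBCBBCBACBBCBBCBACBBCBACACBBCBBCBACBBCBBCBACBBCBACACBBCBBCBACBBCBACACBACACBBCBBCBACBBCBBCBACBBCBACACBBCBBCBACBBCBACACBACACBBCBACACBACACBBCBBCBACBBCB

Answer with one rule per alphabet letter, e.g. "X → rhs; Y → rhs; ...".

A->AC, B->BCB, C->ACB

  step 0 ⇒ step 1: CCBA ⇒ ACB·ACB·BCB·AC
    A ↦ AC
    B ↦ BCB
    C ↦ ACB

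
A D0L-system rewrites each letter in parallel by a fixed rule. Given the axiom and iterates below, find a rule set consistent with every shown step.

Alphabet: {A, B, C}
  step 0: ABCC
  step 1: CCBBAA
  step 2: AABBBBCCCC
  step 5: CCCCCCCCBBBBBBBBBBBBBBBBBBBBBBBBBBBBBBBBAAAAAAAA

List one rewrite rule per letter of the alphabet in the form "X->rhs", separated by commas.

  step 1 ⇒ step 2: CCBBAA ⇒ A·A·BB·BB·CC·CC
    A ↦ CC
    B ↦ BB
    C ↦ A

A->CC, B->BB, C->A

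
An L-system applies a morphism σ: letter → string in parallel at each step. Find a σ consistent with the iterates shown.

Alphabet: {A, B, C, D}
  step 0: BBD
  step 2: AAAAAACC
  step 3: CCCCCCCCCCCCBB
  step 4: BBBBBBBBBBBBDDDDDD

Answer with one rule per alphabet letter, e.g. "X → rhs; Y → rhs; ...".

  step 3 ⇒ step 4: CCCCCCCCCCCCBB ⇒ B·B·B·B·B·B·B·B·B·B·B·B·DDD·DDD
    B ↦ DDD
    C ↦ B
  step 2 ⇒ step 3: AAAAAACC ⇒ CC·CC·CC·CC·CC·CC·B·B
    A ↦ CC
    D ↦ A  (constrained at step 0)

A->CC, B->DDD, C->B, D->A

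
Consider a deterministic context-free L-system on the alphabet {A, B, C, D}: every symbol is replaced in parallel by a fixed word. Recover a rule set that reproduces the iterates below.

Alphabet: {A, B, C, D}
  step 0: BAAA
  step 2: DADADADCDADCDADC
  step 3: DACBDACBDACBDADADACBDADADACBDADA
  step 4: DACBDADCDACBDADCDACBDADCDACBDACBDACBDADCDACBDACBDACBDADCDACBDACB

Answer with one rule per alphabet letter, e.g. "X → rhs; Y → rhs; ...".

  step 3 ⇒ step 4: DACBDACBDACBDADADACBDADADACBDADA ⇒ DA·CB·DA·DC·DA·CB·DA·DC·DA·CB·DA·DC·DA·CB·DA·CB·DA·CB·DA·DC·DA·CB·DA·CB·DA·CB·DA·DC·DA·CB·DA·CB
    A ↦ CB
    B ↦ DC
    C ↦ DA
    D ↦ DA

A->CB, B->DC, C->DA, D->DA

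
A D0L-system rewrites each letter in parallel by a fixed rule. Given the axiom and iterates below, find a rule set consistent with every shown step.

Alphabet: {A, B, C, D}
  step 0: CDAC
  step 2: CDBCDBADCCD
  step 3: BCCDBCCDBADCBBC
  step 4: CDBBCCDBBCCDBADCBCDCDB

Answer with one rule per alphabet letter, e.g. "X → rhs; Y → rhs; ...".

  step 3 ⇒ step 4: BCCDBCCDBADCBBC ⇒ CD·B·B·C·CD·B·B·C·CD·BAD·C·B·CD·CD·B
    A ↦ BAD
    B ↦ CD
    C ↦ B
    D ↦ C

A->BAD, B->CD, C->B, D->C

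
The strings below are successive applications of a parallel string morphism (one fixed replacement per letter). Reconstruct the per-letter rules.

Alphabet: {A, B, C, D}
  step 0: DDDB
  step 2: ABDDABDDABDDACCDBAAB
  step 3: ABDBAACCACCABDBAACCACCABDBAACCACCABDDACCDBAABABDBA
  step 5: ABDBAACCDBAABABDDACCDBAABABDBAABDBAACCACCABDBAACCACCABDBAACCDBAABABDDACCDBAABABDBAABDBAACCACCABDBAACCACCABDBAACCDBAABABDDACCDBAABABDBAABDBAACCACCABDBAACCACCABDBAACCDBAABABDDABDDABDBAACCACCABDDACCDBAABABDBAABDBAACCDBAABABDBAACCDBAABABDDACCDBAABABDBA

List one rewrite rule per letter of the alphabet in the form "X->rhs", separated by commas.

  step 2 ⇒ step 3: ABDDABDDABDDACCDBAAB ⇒ AB·DBA·ACC·ACC·AB·DBA·ACC·ACC·AB·DBA·ACC·ACC·AB·D·D·ACC·DBA·AB·AB·DBA
    A ↦ AB
    B ↦ DBA
    C ↦ D
    D ↦ ACC

A->AB, B->DBA, C->D, D->ACC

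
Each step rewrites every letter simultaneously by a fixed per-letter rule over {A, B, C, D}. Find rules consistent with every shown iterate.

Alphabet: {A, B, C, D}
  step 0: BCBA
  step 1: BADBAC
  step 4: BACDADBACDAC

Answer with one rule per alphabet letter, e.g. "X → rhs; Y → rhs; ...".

A->C, B->BA, C->D, D->A

  step 0 ⇒ step 1: BCBA ⇒ BA·D·BA·C
    A ↦ C
    B ↦ BA
    C ↦ D
    D ↦ A  (constrained at step 1)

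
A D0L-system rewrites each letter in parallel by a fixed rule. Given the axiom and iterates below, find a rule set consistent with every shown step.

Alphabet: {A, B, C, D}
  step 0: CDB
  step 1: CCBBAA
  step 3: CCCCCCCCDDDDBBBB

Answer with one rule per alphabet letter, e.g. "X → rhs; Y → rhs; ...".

  step 0 ⇒ step 1: CDB ⇒ CC·BB·AA
    B ↦ AA
    C ↦ CC
    D ↦ BB
    A ↦ D  (constrained at step 1)

A->D, B->AA, C->CC, D->BB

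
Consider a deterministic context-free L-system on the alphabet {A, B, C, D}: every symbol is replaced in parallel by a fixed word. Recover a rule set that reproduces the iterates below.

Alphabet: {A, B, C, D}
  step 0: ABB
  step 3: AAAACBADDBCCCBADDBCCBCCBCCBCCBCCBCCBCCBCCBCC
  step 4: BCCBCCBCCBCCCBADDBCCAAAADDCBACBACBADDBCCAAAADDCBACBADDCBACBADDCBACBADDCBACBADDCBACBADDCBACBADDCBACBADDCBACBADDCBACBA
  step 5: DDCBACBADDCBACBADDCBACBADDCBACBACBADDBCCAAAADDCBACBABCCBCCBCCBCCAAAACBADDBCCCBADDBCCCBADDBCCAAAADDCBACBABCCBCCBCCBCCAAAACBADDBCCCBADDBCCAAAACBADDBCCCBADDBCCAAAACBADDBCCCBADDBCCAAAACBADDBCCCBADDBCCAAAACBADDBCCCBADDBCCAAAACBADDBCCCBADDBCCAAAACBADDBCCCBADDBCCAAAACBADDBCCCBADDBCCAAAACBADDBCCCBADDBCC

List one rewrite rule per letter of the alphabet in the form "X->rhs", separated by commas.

A->BCC, B->DD, C->CBA, D->AA

  step 4 ⇒ step 5: BCCBCCBCCBCCCBADDBCCAAAADDCBACBACBADDBCCAAAADDCBACBADDCBACBADDCBACBADDCBACBADDCBACBADDCBACBADDCBACBADDCBACBADDCBACBA ⇒ DD·CBA·CBA·DD·CBA·CBA·DD·CBA·CBA·DD·CBA·CBA·CBA·DD·BCC·AA·AA·DD·CBA·CBA·BCC·BCC·BCC·BCC·AA·AA·CBA·DD·BCC·CBA·DD·BCC·CBA·DD·BCC·AA·AA·DD·CBA·CBA·BCC·BCC·BCC·BCC·AA·AA·CBA·DD·BCC·CBA·DD·BCC·AA·AA·CBA·DD·BCC·CBA·DD·BCC·AA·AA·CBA·DD·BCC·CBA·DD·BCC·AA·AA·CBA·DD·BCC·CBA·DD·BCC·AA·AA·CBA·DD·BCC·CBA·DD·BCC·AA·AA·CBA·DD·BCC·CBA·DD·BCC·AA·AA·CBA·DD·BCC·CBA·DD·BCC·AA·AA·CBA·DD·BCC·CBA·DD·BCC·AA·AA·CBA·DD·BCC·CBA·DD·BCC
    A ↦ BCC
    B ↦ DD
    C ↦ CBA
    D ↦ AA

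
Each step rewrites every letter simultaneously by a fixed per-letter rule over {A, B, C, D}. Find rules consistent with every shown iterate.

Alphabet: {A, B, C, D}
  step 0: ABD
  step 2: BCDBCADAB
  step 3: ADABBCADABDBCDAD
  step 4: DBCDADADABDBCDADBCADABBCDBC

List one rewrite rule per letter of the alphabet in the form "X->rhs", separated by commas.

  step 3 ⇒ step 4: ADABBCADABDBCDAD ⇒ D·BC·D·AD·AD·AB·D·BC·D·AD·BC·AD·AB·BC·D·BC
    A ↦ D
    B ↦ AD
    C ↦ AB
    D ↦ BC

A->D, B->AD, C->AB, D->BC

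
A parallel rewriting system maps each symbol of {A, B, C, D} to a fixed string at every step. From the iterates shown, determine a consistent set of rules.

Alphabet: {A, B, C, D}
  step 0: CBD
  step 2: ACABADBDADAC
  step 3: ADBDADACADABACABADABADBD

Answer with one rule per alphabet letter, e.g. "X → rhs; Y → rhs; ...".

A->AD, B->AC, C->BD, D->AB

  step 2 ⇒ step 3: ACABADBDADAC ⇒ AD·BD·AD·AC·AD·AB·AC·AB·AD·AB·AD·BD
    A ↦ AD
    B ↦ AC
    C ↦ BD
    D ↦ AB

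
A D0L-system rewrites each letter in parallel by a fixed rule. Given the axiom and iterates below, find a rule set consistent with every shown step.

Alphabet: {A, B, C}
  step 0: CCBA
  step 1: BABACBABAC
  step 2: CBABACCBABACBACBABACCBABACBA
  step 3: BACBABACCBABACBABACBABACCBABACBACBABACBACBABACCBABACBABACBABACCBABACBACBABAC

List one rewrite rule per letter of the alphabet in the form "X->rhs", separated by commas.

A->BAC, B->CBA, C->BA

  step 2 ⇒ step 3: CBABACCBABACBACBABACCBABACBA ⇒ BA·CBA·BAC·CBA·BAC·BA·BA·CBA·BAC·CBA·BAC·BA·CBA·BAC·BA·CBA·BAC·CBA·BAC·BA·BA·CBA·BAC·CBA·BAC·BA·CBA·BAC
    A ↦ BAC
    B ↦ CBA
    C ↦ BA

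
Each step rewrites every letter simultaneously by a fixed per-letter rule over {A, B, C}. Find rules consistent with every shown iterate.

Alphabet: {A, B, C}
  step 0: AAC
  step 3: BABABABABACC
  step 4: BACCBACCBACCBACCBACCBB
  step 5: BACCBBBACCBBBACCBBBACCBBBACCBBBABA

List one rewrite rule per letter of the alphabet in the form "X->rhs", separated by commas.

  step 4 ⇒ step 5: BACCBACCBACCBACCBACCBB ⇒ BA·CC·B·B·BA·CC·B·B·BA·CC·B·B·BA·CC·B·B·BA·CC·B·B·BA·BA
    A ↦ CC
    B ↦ BA
    C ↦ B

A->CC, B->BA, C->B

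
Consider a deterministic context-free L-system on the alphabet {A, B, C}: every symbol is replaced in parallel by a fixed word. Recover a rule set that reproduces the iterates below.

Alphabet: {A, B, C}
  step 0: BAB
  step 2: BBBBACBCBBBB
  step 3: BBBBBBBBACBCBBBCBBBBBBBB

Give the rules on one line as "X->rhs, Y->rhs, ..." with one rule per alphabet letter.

  step 2 ⇒ step 3: BBBBACBCBBBB ⇒ BB·BB·BB·BB·AC·BC·BB·BC·BB·BB·BB·BB
    A ↦ AC
    B ↦ BB
    C ↦ BC

A->AC, B->BB, C->BC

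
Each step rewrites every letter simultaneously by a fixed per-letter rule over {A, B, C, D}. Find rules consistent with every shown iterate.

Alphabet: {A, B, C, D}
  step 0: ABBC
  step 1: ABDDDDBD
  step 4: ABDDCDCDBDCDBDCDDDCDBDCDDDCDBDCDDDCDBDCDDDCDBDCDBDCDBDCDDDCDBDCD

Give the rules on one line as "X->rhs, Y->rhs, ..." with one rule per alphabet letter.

  step 0 ⇒ step 1: ABBC ⇒ AB·DD·DD·BD
    A ↦ AB
    B ↦ DD
    C ↦ BD
    D ↦ CD  (constrained at step 1)

A->AB, B->DD, C->BD, D->CD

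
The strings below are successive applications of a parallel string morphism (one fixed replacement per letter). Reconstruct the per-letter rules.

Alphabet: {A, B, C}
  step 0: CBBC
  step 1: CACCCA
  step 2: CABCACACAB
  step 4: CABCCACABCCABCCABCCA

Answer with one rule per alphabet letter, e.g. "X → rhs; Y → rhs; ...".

A->B, B->C, C->CA

  step 1 ⇒ step 2: CACCCA ⇒ CA·B·CA·CA·CA·B
    A ↦ B
    C ↦ CA
  step 0 ⇒ step 1: CBBC ⇒ CA·C·C·CA
    B ↦ C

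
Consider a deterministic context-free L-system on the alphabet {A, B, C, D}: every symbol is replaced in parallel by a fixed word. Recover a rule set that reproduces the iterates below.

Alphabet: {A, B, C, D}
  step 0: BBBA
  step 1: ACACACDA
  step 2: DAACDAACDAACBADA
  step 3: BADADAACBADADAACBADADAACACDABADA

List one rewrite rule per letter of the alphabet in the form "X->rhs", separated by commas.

A->DA, B->AC, C->AC, D->BA

  step 2 ⇒ step 3: DAACDAACDAACBADA ⇒ BA·DA·DA·AC·BA·DA·DA·AC·BA·DA·DA·AC·AC·DA·BA·DA
    A ↦ DA
    B ↦ AC
    C ↦ AC
    D ↦ BA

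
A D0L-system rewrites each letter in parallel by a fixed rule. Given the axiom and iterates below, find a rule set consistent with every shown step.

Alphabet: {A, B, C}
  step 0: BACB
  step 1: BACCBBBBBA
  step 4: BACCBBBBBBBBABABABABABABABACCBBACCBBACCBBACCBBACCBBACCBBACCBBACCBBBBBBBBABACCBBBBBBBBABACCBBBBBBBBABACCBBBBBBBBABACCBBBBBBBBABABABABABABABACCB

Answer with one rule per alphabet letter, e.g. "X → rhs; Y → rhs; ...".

  step 0 ⇒ step 1: BACB ⇒ BA·CCB·BBB·BA
    A ↦ CCB
    B ↦ BA
    C ↦ BBB

A->CCB, B->BA, C->BBB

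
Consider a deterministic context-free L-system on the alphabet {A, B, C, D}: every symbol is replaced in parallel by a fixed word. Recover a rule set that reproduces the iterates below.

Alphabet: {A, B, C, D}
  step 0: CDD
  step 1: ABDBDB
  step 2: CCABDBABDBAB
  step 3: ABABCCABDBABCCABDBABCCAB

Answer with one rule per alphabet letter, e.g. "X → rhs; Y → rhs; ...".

A->CC, B->AB, C->AB, D->DB

  step 2 ⇒ step 3: CCABDBABDBAB ⇒ AB·AB·CC·AB·DB·AB·CC·AB·DB·AB·CC·AB
    A ↦ CC
    B ↦ AB
    C ↦ AB
    D ↦ DB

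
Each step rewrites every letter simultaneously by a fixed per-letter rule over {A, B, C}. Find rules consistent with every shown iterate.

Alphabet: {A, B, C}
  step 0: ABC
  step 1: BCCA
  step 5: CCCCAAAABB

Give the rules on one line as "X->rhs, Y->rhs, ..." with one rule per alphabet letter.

A->B, B->CC, C->A

  step 0 ⇒ step 1: ABC ⇒ B·CC·A
    A ↦ B
    B ↦ CC
    C ↦ A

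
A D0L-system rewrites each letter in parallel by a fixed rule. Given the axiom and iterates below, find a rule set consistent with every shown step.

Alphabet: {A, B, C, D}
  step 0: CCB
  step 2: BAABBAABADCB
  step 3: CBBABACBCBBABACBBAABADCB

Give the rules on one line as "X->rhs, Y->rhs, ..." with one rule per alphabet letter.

A->BA, B->CB, C->AD, D->AB

  step 2 ⇒ step 3: BAABBAABADCB ⇒ CB·BA·BA·CB·CB·BA·BA·CB·BA·AB·AD·CB
    A ↦ BA
    B ↦ CB
    C ↦ AD
    D ↦ AB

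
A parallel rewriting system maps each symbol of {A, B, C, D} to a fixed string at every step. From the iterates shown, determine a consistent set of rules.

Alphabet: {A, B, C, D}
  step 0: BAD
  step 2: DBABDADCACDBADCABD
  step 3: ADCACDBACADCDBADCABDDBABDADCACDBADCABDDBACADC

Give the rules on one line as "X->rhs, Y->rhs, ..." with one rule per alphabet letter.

A->DB, B->AC, C->ABD, D->ADC

  step 2 ⇒ step 3: DBABDADCACDBADCABD ⇒ ADC·AC·DB·AC·ADC·DB·ADC·ABD·DB·ABD·ADC·AC·DB·ADC·ABD·DB·AC·ADC
    A ↦ DB
    B ↦ AC
    C ↦ ABD
    D ↦ ADC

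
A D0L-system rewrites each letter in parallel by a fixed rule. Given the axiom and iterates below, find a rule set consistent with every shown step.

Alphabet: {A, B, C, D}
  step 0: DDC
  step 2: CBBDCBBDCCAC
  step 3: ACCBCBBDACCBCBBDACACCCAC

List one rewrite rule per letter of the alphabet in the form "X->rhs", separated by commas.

A->CC, B->CB, C->AC, D->BD

  step 2 ⇒ step 3: CBBDCBBDCCAC ⇒ AC·CB·CB·BD·AC·CB·CB·BD·AC·AC·CC·AC
    A ↦ CC
    B ↦ CB
    C ↦ AC
    D ↦ BD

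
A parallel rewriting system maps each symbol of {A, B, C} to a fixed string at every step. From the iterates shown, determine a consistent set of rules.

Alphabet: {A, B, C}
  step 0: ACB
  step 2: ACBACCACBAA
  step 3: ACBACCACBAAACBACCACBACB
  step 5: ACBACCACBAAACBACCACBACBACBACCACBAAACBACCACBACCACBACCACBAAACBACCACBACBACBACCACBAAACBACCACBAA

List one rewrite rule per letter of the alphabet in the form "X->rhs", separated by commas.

  step 2 ⇒ step 3: ACBACCACBAA ⇒ ACB·A·CC·ACB·A·A·ACB·A·CC·ACB·ACB
    A ↦ ACB
    B ↦ CC
    C ↦ A

A->ACB, B->CC, C->A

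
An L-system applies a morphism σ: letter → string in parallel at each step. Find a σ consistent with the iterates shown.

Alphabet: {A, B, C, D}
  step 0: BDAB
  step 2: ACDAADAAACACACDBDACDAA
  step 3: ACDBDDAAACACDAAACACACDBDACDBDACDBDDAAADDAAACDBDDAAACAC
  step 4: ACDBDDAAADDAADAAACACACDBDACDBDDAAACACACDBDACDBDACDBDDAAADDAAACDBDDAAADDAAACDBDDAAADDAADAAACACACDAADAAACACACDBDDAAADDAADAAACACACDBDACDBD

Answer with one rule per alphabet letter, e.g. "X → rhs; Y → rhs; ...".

A->AC, B->AD, C->DBD, D->DAA

  step 3 ⇒ step 4: ACDBDDAAACACDAAACACACDBDACDBDACDBDDAAADDAAACDBDDAAACAC ⇒ AC·DBD·DAA·AD·DAA·DAA·AC·AC·AC·DBD·AC·DBD·DAA·AC·AC·AC·DBD·AC·DBD·AC·DBD·DAA·AD·DAA·AC·DBD·DAA·AD·DAA·AC·DBD·DAA·AD·DAA·DAA·AC·AC·AC·DAA·DAA·AC·AC·AC·DBD·DAA·AD·DAA·DAA·AC·AC·AC·DBD·AC·DBD
    A ↦ AC
    B ↦ AD
    C ↦ DBD
    D ↦ DAA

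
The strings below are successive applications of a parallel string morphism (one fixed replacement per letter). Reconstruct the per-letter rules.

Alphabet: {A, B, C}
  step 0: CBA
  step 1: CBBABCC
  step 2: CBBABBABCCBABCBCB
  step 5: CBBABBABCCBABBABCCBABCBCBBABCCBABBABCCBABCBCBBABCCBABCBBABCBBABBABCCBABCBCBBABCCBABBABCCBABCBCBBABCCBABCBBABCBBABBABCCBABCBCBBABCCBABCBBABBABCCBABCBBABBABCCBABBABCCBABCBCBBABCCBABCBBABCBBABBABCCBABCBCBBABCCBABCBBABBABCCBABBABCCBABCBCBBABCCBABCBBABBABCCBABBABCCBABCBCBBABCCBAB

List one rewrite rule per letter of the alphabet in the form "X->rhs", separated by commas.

  step 1 ⇒ step 2: CBBABCC ⇒ CB·BAB·BAB·CC·BAB·CB·CB
    A ↦ CC
    B ↦ BAB
    C ↦ CB

A->CC, B->BAB, C->CB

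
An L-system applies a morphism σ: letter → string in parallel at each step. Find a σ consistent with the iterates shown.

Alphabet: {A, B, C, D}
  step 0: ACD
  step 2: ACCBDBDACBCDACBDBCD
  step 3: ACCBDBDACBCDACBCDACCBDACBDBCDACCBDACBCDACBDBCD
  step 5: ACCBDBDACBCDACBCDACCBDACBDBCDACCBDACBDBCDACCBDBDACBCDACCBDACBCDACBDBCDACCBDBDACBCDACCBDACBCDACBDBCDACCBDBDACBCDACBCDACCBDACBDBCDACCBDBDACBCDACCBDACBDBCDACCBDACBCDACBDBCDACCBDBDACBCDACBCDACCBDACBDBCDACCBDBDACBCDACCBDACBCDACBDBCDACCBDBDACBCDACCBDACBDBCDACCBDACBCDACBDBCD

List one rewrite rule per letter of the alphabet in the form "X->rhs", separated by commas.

A->ACC, B->AC, C->BD, D->BCD

  step 2 ⇒ step 3: ACCBDBDACBCDACBDBCD ⇒ ACC·BD·BD·AC·BCD·AC·BCD·ACC·BD·AC·BD·BCD·ACC·BD·AC·BCD·AC·BD·BCD
    A ↦ ACC
    B ↦ AC
    C ↦ BD
    D ↦ BCD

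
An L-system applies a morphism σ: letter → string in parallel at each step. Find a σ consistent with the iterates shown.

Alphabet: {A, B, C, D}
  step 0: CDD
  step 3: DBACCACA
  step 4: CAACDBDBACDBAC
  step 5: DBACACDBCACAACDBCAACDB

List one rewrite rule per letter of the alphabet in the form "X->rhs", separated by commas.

  step 4 ⇒ step 5: CAACDBDBACDBAC ⇒ DB·AC·AC·DB·C·A·C·A·AC·DB·C·A·AC·DB
    A ↦ AC
    B ↦ A
    C ↦ DB
    D ↦ C

A->AC, B->A, C->DB, D->C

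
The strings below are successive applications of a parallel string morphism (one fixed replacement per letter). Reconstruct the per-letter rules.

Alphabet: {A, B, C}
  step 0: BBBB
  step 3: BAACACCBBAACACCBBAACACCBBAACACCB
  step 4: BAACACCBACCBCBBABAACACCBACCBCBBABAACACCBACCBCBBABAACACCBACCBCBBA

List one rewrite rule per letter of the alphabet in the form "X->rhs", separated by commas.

A->AC, B->BA, C->CB

  step 3 ⇒ step 4: BAACACCBBAACACCBBAACACCBBAACACCB ⇒ BA·AC·AC·CB·AC·CB·CB·BA·BA·AC·AC·CB·AC·CB·CB·BA·BA·AC·AC·CB·AC·CB·CB·BA·BA·AC·AC·CB·AC·CB·CB·BA
    A ↦ AC
    B ↦ BA
    C ↦ CB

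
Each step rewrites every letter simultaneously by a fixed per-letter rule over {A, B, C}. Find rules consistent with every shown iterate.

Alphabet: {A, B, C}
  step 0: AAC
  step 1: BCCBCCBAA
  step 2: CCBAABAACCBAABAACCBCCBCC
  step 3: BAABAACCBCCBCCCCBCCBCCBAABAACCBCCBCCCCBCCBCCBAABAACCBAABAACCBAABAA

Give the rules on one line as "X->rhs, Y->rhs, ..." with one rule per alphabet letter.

A->BCC, B->CC, C->BAA

  step 2 ⇒ step 3: CCBAABAACCBAABAACCBCCBCC ⇒ BAA·BAA·CC·BCC·BCC·CC·BCC·BCC·BAA·BAA·CC·BCC·BCC·CC·BCC·BCC·BAA·BAA·CC·BAA·BAA·CC·BAA·BAA
    A ↦ BCC
    B ↦ CC
    C ↦ BAA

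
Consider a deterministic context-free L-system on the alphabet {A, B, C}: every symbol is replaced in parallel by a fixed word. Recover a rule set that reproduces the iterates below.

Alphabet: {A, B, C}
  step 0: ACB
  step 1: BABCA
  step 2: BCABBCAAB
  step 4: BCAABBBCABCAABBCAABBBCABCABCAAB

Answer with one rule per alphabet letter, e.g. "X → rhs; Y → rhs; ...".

A->B, B->BCA, C->A

  step 1 ⇒ step 2: BABCA ⇒ BCA·B·BCA·A·B
    A ↦ B
    B ↦ BCA
    C ↦ A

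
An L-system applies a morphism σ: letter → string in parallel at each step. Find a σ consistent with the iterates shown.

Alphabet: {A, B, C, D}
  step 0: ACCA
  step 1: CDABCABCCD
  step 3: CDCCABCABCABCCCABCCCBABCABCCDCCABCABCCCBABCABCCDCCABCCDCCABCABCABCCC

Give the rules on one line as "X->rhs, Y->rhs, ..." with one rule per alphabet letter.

A->CD, B->CC, C->ABC, D->CCB

  step 0 ⇒ step 1: ACCA ⇒ CD·ABC·ABC·CD
    A ↦ CD
    C ↦ ABC
    B ↦ CC  (constrained at step 1)
    D ↦ CCB  (constrained at step 1)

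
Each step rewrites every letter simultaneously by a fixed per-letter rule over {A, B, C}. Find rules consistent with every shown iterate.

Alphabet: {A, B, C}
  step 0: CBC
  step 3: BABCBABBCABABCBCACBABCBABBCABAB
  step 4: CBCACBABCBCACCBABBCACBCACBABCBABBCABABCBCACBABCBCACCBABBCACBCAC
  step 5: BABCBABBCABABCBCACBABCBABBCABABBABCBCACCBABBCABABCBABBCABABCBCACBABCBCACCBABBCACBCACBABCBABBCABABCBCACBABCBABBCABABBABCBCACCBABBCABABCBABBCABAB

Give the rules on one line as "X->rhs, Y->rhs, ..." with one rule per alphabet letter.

  step 4 ⇒ step 5: CBCACBABCBCACCBABBCACBCACBABCBABBCABABCBCACBABCBCACCBABBCACBCAC ⇒ BAB·C·BAB·BCA·BAB·C·BCA·C·BAB·C·BAB·BCA·BAB·BAB·C·BCA·C·C·BAB·BCA·BAB·C·BAB·BCA·BAB·C·BCA·C·BAB·C·BCA·C·C·BAB·BCA·C·BCA·C·BAB·C·BAB·BCA·BAB·C·BCA·C·BAB·C·BAB·BCA·BAB·BAB·C·BCA·C·C·BAB·BCA·BAB·C·BAB·BCA·BAB
    A ↦ BCA
    B ↦ C
    C ↦ BAB

A->BCA, B->C, C->BAB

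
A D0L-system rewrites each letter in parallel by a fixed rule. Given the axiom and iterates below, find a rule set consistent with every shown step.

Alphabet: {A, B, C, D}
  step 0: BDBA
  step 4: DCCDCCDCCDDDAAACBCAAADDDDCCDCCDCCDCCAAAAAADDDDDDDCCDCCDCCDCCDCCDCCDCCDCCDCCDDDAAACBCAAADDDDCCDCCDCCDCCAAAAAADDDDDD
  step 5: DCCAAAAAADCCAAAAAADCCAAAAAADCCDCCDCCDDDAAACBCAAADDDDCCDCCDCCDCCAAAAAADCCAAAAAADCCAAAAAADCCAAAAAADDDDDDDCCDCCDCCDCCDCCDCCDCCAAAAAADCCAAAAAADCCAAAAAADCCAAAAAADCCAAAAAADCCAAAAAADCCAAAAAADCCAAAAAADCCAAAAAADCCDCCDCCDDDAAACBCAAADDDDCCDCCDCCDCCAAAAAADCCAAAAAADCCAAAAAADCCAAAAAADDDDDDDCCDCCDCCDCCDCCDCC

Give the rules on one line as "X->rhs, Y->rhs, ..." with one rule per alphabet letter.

A->D, B->CBC, C->AAA, D->DCC

  step 4 ⇒ step 5: DCCDCCDCCDDDAAACBCAAADDDDCCDCCDCCDCCAAAAAADDDDDDDCCDCCDCCDCCDCCDCCDCCDCCDCCDDDAAACBCAAADDDDCCDCCDCCDCCAAAAAADDDDDD ⇒ DCC·AAA·AAA·DCC·AAA·AAA·DCC·AAA·AAA·DCC·DCC·DCC·D·D·D·AAA·CBC·AAA·D·D·D·DCC·DCC·DCC·DCC·AAA·AAA·DCC·AAA·AAA·DCC·AAA·AAA·DCC·AAA·AAA·D·D·D·D·D·D·DCC·DCC·DCC·DCC·DCC·DCC·DCC·AAA·AAA·DCC·AAA·AAA·DCC·AAA·AAA·DCC·AAA·AAA·DCC·AAA·AAA·DCC·AAA·AAA·DCC·AAA·AAA·DCC·AAA·AAA·DCC·AAA·AAA·DCC·DCC·DCC·D·D·D·AAA·CBC·AAA·D·D·D·DCC·DCC·DCC·DCC·AAA·AAA·DCC·AAA·AAA·DCC·AAA·AAA·DCC·AAA·AAA·D·D·D·D·D·D·DCC·DCC·DCC·DCC·DCC·DCC
    A ↦ D
    B ↦ CBC
    C ↦ AAA
    D ↦ DCC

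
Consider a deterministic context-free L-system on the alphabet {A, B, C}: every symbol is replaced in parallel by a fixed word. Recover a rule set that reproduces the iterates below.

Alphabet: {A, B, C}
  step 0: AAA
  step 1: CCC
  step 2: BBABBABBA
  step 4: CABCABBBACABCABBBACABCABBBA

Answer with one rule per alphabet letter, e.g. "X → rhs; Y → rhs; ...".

  step 1 ⇒ step 2: CCC ⇒ BBA·BBA·BBA
    C ↦ BBA
  step 0 ⇒ step 1: AAA ⇒ C·C·C
    A ↦ C
    B ↦ AB  (constrained at step 2)

A->C, B->AB, C->BBA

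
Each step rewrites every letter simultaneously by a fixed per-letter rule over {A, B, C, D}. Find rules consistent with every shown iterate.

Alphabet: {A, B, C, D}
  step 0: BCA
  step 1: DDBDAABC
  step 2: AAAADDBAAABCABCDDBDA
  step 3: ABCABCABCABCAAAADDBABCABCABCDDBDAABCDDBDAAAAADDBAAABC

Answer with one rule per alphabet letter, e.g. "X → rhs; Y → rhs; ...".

A->ABC, B->DDB, C->DA, D->AA

  step 2 ⇒ step 3: AAAADDBAAABCABCDDBDA ⇒ ABC·ABC·ABC·ABC·AA·AA·DDB·ABC·ABC·ABC·DDB·DA·ABC·DDB·DA·AA·AA·DDB·AA·ABC
    A ↦ ABC
    B ↦ DDB
    C ↦ DA
    D ↦ AA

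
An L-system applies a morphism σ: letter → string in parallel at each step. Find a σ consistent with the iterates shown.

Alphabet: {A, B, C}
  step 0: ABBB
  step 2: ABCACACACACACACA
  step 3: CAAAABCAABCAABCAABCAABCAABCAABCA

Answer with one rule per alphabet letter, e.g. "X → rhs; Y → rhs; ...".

  step 2 ⇒ step 3: ABCACACACACACACA ⇒ CA·AA·AB·CA·AB·CA·AB·CA·AB·CA·AB·CA·AB·CA·AB·CA
    A ↦ CA
    B ↦ AA
    C ↦ AB

A->CA, B->AA, C->AB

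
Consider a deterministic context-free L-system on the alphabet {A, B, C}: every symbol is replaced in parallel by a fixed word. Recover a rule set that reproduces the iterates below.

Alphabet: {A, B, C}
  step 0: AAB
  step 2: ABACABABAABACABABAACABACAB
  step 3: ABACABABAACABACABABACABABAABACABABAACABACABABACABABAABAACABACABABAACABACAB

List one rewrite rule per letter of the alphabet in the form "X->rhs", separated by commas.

  step 2 ⇒ step 3: ABACABABAABACABABAACABACAB ⇒ ABA·CAB·ABA·AC·ABA·CAB·ABA·CAB·ABA·ABA·CAB·ABA·AC·ABA·CAB·ABA·CAB·ABA·ABA·AC·ABA·CAB·ABA·AC·ABA·CAB
    A ↦ ABA
    B ↦ CAB
    C ↦ AC

A->ABA, B->CAB, C->AC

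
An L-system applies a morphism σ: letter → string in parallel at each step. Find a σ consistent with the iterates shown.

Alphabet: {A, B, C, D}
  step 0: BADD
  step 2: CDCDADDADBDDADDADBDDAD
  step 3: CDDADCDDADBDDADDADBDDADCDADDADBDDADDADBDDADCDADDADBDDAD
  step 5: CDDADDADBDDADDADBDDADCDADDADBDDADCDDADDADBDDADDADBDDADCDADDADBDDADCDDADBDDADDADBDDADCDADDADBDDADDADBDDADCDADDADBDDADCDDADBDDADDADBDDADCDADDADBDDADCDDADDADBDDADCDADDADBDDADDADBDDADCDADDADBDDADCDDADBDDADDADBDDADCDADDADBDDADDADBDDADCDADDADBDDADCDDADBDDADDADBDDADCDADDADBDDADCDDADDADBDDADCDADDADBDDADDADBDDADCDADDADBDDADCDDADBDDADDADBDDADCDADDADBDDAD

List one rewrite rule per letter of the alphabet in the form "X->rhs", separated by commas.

  step 2 ⇒ step 3: CDCDADDADBDDADDADBDDAD ⇒ CD·DAD·CD·DAD·BD·DAD·DAD·BD·DAD·C·DAD·DAD·BD·DAD·DAD·BD·DAD·C·DAD·DAD·BD·DAD
    A ↦ BD
    B ↦ C
    C ↦ CD
    D ↦ DAD

A->BD, B->C, C->CD, D->DAD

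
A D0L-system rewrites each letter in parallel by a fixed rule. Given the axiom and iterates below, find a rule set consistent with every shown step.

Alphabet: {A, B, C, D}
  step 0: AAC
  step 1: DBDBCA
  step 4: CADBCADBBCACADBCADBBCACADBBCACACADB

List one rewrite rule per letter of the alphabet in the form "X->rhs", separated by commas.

  step 0 ⇒ step 1: AAC ⇒ DB·DB·CA
    A ↦ DB
    C ↦ CA
    B ↦ CA  (constrained at step 1)
    D ↦ B  (constrained at step 1)

A->DB, B->CA, C->CA, D->B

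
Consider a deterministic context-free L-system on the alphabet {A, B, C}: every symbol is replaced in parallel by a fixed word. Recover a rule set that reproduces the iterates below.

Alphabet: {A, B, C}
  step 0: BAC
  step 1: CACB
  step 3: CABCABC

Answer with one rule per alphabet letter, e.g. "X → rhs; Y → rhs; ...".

A->C, B->CA, C->B

  step 0 ⇒ step 1: BAC ⇒ CA·C·B
    A ↦ C
    B ↦ CA
    C ↦ B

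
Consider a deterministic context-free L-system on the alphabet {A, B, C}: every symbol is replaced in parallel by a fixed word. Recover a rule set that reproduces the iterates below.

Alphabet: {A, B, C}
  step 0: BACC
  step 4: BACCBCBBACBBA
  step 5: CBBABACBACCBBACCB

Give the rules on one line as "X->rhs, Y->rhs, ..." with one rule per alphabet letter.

  step 4 ⇒ step 5: BACCBCBBACBBA ⇒ C·B·BA·BA·C·BA·C·C·B·BA·C·C·B
    A ↦ B
    B ↦ C
    C ↦ BA

A->B, B->C, C->BA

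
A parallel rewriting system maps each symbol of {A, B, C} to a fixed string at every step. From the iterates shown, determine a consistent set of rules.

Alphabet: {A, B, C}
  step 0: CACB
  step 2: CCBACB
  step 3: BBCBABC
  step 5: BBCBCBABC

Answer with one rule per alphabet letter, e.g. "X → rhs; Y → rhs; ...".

  step 2 ⇒ step 3: CCBACB ⇒ B·B·C·BA·B·C
    A ↦ BA
    B ↦ C
    C ↦ B

A->BA, B->C, C->B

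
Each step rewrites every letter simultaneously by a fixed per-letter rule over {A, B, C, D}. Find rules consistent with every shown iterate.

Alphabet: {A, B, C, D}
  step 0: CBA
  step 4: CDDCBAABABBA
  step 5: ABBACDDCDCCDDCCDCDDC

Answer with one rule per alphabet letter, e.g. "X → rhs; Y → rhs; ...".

  step 4 ⇒ step 5: CDDCBAABABBA ⇒ A·B·B·A·CD·DC·DC·CD·DC·CD·CD·DC
    A ↦ DC
    B ↦ CD
    C ↦ A
    D ↦ B

A->DC, B->CD, C->A, D->B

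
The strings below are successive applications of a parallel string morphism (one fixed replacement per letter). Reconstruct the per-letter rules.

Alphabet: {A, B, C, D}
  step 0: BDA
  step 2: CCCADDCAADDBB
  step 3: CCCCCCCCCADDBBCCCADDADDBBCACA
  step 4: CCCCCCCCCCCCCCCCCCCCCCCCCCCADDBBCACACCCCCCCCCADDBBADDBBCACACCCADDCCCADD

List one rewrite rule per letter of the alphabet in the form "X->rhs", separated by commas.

  step 3 ⇒ step 4: CCCCCCCCCADDBBCCCADDADDBBCACA ⇒ CCC·CCC·CCC·CCC·CCC·CCC·CCC·CCC·CCC·ADD·B·B·CA·CA·CCC·CCC·CCC·ADD·B·B·ADD·B·B·CA·CA·CCC·ADD·CCC·ADD
    A ↦ ADD
    B ↦ CA
    C ↦ CCC
    D ↦ B

A->ADD, B->CA, C->CCC, D->B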